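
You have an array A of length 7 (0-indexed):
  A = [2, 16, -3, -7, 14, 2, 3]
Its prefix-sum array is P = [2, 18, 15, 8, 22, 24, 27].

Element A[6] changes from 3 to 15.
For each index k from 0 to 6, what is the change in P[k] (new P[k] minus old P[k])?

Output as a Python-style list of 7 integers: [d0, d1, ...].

Answer: [0, 0, 0, 0, 0, 0, 12]

Derivation:
Element change: A[6] 3 -> 15, delta = 12
For k < 6: P[k] unchanged, delta_P[k] = 0
For k >= 6: P[k] shifts by exactly 12
Delta array: [0, 0, 0, 0, 0, 0, 12]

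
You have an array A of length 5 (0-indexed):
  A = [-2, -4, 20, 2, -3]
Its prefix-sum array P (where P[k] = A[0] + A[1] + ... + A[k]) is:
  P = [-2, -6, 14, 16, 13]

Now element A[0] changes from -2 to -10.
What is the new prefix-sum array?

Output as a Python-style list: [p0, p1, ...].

Answer: [-10, -14, 6, 8, 5]

Derivation:
Change: A[0] -2 -> -10, delta = -8
P[k] for k < 0: unchanged (A[0] not included)
P[k] for k >= 0: shift by delta = -8
  P[0] = -2 + -8 = -10
  P[1] = -6 + -8 = -14
  P[2] = 14 + -8 = 6
  P[3] = 16 + -8 = 8
  P[4] = 13 + -8 = 5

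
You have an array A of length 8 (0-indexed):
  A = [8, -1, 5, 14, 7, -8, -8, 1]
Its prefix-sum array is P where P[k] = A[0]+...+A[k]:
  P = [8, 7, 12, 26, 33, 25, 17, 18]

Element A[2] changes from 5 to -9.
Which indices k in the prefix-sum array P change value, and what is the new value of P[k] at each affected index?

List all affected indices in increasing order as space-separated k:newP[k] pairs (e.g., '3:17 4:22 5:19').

Answer: 2:-2 3:12 4:19 5:11 6:3 7:4

Derivation:
P[k] = A[0] + ... + A[k]
P[k] includes A[2] iff k >= 2
Affected indices: 2, 3, ..., 7; delta = -14
  P[2]: 12 + -14 = -2
  P[3]: 26 + -14 = 12
  P[4]: 33 + -14 = 19
  P[5]: 25 + -14 = 11
  P[6]: 17 + -14 = 3
  P[7]: 18 + -14 = 4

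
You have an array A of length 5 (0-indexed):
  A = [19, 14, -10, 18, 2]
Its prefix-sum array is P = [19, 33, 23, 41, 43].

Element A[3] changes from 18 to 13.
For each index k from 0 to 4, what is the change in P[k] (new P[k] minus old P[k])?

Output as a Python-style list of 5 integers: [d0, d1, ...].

Element change: A[3] 18 -> 13, delta = -5
For k < 3: P[k] unchanged, delta_P[k] = 0
For k >= 3: P[k] shifts by exactly -5
Delta array: [0, 0, 0, -5, -5]

Answer: [0, 0, 0, -5, -5]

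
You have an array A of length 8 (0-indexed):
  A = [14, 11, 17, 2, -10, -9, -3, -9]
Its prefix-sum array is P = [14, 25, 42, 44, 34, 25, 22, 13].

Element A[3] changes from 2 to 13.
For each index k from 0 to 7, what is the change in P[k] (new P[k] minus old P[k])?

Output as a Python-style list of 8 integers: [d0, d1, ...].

Element change: A[3] 2 -> 13, delta = 11
For k < 3: P[k] unchanged, delta_P[k] = 0
For k >= 3: P[k] shifts by exactly 11
Delta array: [0, 0, 0, 11, 11, 11, 11, 11]

Answer: [0, 0, 0, 11, 11, 11, 11, 11]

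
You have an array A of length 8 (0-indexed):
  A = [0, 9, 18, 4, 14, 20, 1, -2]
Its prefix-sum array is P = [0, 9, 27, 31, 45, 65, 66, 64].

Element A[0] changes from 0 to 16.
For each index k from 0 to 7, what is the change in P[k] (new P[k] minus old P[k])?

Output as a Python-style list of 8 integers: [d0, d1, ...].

Answer: [16, 16, 16, 16, 16, 16, 16, 16]

Derivation:
Element change: A[0] 0 -> 16, delta = 16
For k < 0: P[k] unchanged, delta_P[k] = 0
For k >= 0: P[k] shifts by exactly 16
Delta array: [16, 16, 16, 16, 16, 16, 16, 16]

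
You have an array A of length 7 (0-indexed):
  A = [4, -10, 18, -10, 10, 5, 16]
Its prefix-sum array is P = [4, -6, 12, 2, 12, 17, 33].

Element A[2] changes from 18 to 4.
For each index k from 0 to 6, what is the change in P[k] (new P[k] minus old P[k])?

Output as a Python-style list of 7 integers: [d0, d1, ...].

Element change: A[2] 18 -> 4, delta = -14
For k < 2: P[k] unchanged, delta_P[k] = 0
For k >= 2: P[k] shifts by exactly -14
Delta array: [0, 0, -14, -14, -14, -14, -14]

Answer: [0, 0, -14, -14, -14, -14, -14]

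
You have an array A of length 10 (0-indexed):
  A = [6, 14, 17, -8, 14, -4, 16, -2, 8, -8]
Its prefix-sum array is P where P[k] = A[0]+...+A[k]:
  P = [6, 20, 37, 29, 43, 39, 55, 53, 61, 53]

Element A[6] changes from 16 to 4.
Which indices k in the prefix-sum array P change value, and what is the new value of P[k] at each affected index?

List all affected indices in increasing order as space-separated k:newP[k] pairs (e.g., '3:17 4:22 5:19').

P[k] = A[0] + ... + A[k]
P[k] includes A[6] iff k >= 6
Affected indices: 6, 7, ..., 9; delta = -12
  P[6]: 55 + -12 = 43
  P[7]: 53 + -12 = 41
  P[8]: 61 + -12 = 49
  P[9]: 53 + -12 = 41

Answer: 6:43 7:41 8:49 9:41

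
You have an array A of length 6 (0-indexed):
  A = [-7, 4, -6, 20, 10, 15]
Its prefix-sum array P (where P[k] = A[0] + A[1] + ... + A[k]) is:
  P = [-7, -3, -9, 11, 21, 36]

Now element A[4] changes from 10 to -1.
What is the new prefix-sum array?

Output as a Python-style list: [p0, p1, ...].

Change: A[4] 10 -> -1, delta = -11
P[k] for k < 4: unchanged (A[4] not included)
P[k] for k >= 4: shift by delta = -11
  P[0] = -7 + 0 = -7
  P[1] = -3 + 0 = -3
  P[2] = -9 + 0 = -9
  P[3] = 11 + 0 = 11
  P[4] = 21 + -11 = 10
  P[5] = 36 + -11 = 25

Answer: [-7, -3, -9, 11, 10, 25]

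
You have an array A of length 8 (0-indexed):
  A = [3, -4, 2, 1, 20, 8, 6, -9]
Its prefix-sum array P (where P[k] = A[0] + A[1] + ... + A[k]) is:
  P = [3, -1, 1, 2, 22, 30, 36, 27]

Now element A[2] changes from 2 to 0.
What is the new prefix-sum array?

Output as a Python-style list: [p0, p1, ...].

Answer: [3, -1, -1, 0, 20, 28, 34, 25]

Derivation:
Change: A[2] 2 -> 0, delta = -2
P[k] for k < 2: unchanged (A[2] not included)
P[k] for k >= 2: shift by delta = -2
  P[0] = 3 + 0 = 3
  P[1] = -1 + 0 = -1
  P[2] = 1 + -2 = -1
  P[3] = 2 + -2 = 0
  P[4] = 22 + -2 = 20
  P[5] = 30 + -2 = 28
  P[6] = 36 + -2 = 34
  P[7] = 27 + -2 = 25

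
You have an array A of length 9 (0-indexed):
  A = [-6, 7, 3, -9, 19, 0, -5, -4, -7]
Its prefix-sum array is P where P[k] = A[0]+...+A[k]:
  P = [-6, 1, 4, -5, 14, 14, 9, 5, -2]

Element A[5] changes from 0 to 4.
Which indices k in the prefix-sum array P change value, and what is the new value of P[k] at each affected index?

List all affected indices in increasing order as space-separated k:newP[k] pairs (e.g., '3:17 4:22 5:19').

Answer: 5:18 6:13 7:9 8:2

Derivation:
P[k] = A[0] + ... + A[k]
P[k] includes A[5] iff k >= 5
Affected indices: 5, 6, ..., 8; delta = 4
  P[5]: 14 + 4 = 18
  P[6]: 9 + 4 = 13
  P[7]: 5 + 4 = 9
  P[8]: -2 + 4 = 2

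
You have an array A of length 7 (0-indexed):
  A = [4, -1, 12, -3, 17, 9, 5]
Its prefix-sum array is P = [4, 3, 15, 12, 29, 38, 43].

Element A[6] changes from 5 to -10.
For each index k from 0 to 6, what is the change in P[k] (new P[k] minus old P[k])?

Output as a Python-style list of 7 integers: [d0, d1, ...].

Element change: A[6] 5 -> -10, delta = -15
For k < 6: P[k] unchanged, delta_P[k] = 0
For k >= 6: P[k] shifts by exactly -15
Delta array: [0, 0, 0, 0, 0, 0, -15]

Answer: [0, 0, 0, 0, 0, 0, -15]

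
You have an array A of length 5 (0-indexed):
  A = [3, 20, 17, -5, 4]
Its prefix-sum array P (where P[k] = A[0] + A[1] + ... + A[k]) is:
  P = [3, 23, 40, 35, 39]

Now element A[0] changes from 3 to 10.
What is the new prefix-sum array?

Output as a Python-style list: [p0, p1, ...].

Answer: [10, 30, 47, 42, 46]

Derivation:
Change: A[0] 3 -> 10, delta = 7
P[k] for k < 0: unchanged (A[0] not included)
P[k] for k >= 0: shift by delta = 7
  P[0] = 3 + 7 = 10
  P[1] = 23 + 7 = 30
  P[2] = 40 + 7 = 47
  P[3] = 35 + 7 = 42
  P[4] = 39 + 7 = 46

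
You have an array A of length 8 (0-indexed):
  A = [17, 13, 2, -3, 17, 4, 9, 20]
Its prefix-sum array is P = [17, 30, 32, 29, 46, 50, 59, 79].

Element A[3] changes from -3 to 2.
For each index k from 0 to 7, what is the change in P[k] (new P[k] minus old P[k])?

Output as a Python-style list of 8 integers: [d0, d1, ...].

Element change: A[3] -3 -> 2, delta = 5
For k < 3: P[k] unchanged, delta_P[k] = 0
For k >= 3: P[k] shifts by exactly 5
Delta array: [0, 0, 0, 5, 5, 5, 5, 5]

Answer: [0, 0, 0, 5, 5, 5, 5, 5]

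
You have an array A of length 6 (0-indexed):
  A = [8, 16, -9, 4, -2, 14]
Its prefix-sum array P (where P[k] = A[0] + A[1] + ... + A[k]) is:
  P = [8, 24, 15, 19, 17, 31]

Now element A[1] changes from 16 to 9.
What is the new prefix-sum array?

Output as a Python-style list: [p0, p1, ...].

Change: A[1] 16 -> 9, delta = -7
P[k] for k < 1: unchanged (A[1] not included)
P[k] for k >= 1: shift by delta = -7
  P[0] = 8 + 0 = 8
  P[1] = 24 + -7 = 17
  P[2] = 15 + -7 = 8
  P[3] = 19 + -7 = 12
  P[4] = 17 + -7 = 10
  P[5] = 31 + -7 = 24

Answer: [8, 17, 8, 12, 10, 24]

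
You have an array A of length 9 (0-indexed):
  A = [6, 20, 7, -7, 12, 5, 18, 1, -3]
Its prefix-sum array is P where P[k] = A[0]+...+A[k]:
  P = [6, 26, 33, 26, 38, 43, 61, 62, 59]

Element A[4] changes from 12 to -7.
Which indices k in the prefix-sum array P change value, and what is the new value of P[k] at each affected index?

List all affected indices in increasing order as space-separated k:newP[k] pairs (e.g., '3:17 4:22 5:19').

Answer: 4:19 5:24 6:42 7:43 8:40

Derivation:
P[k] = A[0] + ... + A[k]
P[k] includes A[4] iff k >= 4
Affected indices: 4, 5, ..., 8; delta = -19
  P[4]: 38 + -19 = 19
  P[5]: 43 + -19 = 24
  P[6]: 61 + -19 = 42
  P[7]: 62 + -19 = 43
  P[8]: 59 + -19 = 40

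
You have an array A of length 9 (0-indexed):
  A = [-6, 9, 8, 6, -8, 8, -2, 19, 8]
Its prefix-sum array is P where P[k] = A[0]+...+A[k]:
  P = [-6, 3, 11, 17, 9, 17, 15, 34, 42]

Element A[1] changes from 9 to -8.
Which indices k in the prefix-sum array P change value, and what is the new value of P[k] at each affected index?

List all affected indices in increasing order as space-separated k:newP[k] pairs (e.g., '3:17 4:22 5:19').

Answer: 1:-14 2:-6 3:0 4:-8 5:0 6:-2 7:17 8:25

Derivation:
P[k] = A[0] + ... + A[k]
P[k] includes A[1] iff k >= 1
Affected indices: 1, 2, ..., 8; delta = -17
  P[1]: 3 + -17 = -14
  P[2]: 11 + -17 = -6
  P[3]: 17 + -17 = 0
  P[4]: 9 + -17 = -8
  P[5]: 17 + -17 = 0
  P[6]: 15 + -17 = -2
  P[7]: 34 + -17 = 17
  P[8]: 42 + -17 = 25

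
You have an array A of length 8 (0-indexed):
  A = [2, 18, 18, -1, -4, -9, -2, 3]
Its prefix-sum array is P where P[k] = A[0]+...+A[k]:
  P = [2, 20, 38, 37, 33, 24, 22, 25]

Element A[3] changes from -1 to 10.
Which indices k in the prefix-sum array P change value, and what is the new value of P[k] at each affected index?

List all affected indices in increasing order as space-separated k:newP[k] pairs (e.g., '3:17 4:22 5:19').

P[k] = A[0] + ... + A[k]
P[k] includes A[3] iff k >= 3
Affected indices: 3, 4, ..., 7; delta = 11
  P[3]: 37 + 11 = 48
  P[4]: 33 + 11 = 44
  P[5]: 24 + 11 = 35
  P[6]: 22 + 11 = 33
  P[7]: 25 + 11 = 36

Answer: 3:48 4:44 5:35 6:33 7:36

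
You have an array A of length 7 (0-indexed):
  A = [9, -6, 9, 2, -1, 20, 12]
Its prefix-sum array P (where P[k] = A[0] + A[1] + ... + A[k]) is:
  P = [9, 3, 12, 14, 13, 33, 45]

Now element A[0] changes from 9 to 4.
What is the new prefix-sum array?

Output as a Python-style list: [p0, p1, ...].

Change: A[0] 9 -> 4, delta = -5
P[k] for k < 0: unchanged (A[0] not included)
P[k] for k >= 0: shift by delta = -5
  P[0] = 9 + -5 = 4
  P[1] = 3 + -5 = -2
  P[2] = 12 + -5 = 7
  P[3] = 14 + -5 = 9
  P[4] = 13 + -5 = 8
  P[5] = 33 + -5 = 28
  P[6] = 45 + -5 = 40

Answer: [4, -2, 7, 9, 8, 28, 40]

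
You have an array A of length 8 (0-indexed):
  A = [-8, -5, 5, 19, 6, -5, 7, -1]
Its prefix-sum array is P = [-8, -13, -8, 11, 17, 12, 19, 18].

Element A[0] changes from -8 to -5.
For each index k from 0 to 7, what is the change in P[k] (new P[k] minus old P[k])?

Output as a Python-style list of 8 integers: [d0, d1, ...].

Element change: A[0] -8 -> -5, delta = 3
For k < 0: P[k] unchanged, delta_P[k] = 0
For k >= 0: P[k] shifts by exactly 3
Delta array: [3, 3, 3, 3, 3, 3, 3, 3]

Answer: [3, 3, 3, 3, 3, 3, 3, 3]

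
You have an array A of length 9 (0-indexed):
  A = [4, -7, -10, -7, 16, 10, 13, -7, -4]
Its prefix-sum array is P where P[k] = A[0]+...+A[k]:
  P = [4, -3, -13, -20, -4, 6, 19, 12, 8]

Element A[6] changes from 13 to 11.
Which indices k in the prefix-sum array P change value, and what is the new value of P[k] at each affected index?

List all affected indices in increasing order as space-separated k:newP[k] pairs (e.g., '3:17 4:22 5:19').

Answer: 6:17 7:10 8:6

Derivation:
P[k] = A[0] + ... + A[k]
P[k] includes A[6] iff k >= 6
Affected indices: 6, 7, ..., 8; delta = -2
  P[6]: 19 + -2 = 17
  P[7]: 12 + -2 = 10
  P[8]: 8 + -2 = 6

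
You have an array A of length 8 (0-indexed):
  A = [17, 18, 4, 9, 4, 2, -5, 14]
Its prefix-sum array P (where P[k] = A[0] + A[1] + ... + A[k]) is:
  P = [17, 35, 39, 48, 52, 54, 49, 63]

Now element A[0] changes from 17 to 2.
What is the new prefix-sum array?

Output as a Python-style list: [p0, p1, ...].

Answer: [2, 20, 24, 33, 37, 39, 34, 48]

Derivation:
Change: A[0] 17 -> 2, delta = -15
P[k] for k < 0: unchanged (A[0] not included)
P[k] for k >= 0: shift by delta = -15
  P[0] = 17 + -15 = 2
  P[1] = 35 + -15 = 20
  P[2] = 39 + -15 = 24
  P[3] = 48 + -15 = 33
  P[4] = 52 + -15 = 37
  P[5] = 54 + -15 = 39
  P[6] = 49 + -15 = 34
  P[7] = 63 + -15 = 48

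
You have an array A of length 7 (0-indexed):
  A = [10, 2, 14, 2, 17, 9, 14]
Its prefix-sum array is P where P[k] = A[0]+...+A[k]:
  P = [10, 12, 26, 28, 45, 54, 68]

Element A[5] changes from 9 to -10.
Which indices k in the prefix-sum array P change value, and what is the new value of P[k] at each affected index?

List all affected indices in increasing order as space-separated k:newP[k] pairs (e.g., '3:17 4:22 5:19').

Answer: 5:35 6:49

Derivation:
P[k] = A[0] + ... + A[k]
P[k] includes A[5] iff k >= 5
Affected indices: 5, 6, ..., 6; delta = -19
  P[5]: 54 + -19 = 35
  P[6]: 68 + -19 = 49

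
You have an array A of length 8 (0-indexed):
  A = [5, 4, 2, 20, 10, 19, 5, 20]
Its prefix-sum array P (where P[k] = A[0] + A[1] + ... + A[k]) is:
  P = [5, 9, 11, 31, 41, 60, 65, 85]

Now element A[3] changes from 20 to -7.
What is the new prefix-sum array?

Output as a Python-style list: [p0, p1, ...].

Answer: [5, 9, 11, 4, 14, 33, 38, 58]

Derivation:
Change: A[3] 20 -> -7, delta = -27
P[k] for k < 3: unchanged (A[3] not included)
P[k] for k >= 3: shift by delta = -27
  P[0] = 5 + 0 = 5
  P[1] = 9 + 0 = 9
  P[2] = 11 + 0 = 11
  P[3] = 31 + -27 = 4
  P[4] = 41 + -27 = 14
  P[5] = 60 + -27 = 33
  P[6] = 65 + -27 = 38
  P[7] = 85 + -27 = 58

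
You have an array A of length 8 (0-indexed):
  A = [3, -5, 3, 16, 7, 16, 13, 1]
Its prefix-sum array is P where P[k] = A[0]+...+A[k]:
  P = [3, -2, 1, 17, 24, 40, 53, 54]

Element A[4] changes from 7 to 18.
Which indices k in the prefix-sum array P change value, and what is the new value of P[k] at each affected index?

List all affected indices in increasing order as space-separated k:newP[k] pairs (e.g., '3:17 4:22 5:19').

P[k] = A[0] + ... + A[k]
P[k] includes A[4] iff k >= 4
Affected indices: 4, 5, ..., 7; delta = 11
  P[4]: 24 + 11 = 35
  P[5]: 40 + 11 = 51
  P[6]: 53 + 11 = 64
  P[7]: 54 + 11 = 65

Answer: 4:35 5:51 6:64 7:65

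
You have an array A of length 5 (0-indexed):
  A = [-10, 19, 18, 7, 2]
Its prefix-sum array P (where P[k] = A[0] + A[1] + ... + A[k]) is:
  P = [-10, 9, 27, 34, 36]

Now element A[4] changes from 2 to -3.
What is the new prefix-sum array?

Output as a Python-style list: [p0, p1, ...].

Answer: [-10, 9, 27, 34, 31]

Derivation:
Change: A[4] 2 -> -3, delta = -5
P[k] for k < 4: unchanged (A[4] not included)
P[k] for k >= 4: shift by delta = -5
  P[0] = -10 + 0 = -10
  P[1] = 9 + 0 = 9
  P[2] = 27 + 0 = 27
  P[3] = 34 + 0 = 34
  P[4] = 36 + -5 = 31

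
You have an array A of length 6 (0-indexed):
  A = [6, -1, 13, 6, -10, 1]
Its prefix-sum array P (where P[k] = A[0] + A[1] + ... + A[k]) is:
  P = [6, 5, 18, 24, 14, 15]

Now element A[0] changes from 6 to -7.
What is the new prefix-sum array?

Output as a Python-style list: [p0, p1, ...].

Answer: [-7, -8, 5, 11, 1, 2]

Derivation:
Change: A[0] 6 -> -7, delta = -13
P[k] for k < 0: unchanged (A[0] not included)
P[k] for k >= 0: shift by delta = -13
  P[0] = 6 + -13 = -7
  P[1] = 5 + -13 = -8
  P[2] = 18 + -13 = 5
  P[3] = 24 + -13 = 11
  P[4] = 14 + -13 = 1
  P[5] = 15 + -13 = 2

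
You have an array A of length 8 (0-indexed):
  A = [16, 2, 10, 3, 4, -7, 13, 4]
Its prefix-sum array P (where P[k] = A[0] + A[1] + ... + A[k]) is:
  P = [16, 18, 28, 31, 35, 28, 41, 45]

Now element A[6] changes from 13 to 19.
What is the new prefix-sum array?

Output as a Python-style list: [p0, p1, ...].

Change: A[6] 13 -> 19, delta = 6
P[k] for k < 6: unchanged (A[6] not included)
P[k] for k >= 6: shift by delta = 6
  P[0] = 16 + 0 = 16
  P[1] = 18 + 0 = 18
  P[2] = 28 + 0 = 28
  P[3] = 31 + 0 = 31
  P[4] = 35 + 0 = 35
  P[5] = 28 + 0 = 28
  P[6] = 41 + 6 = 47
  P[7] = 45 + 6 = 51

Answer: [16, 18, 28, 31, 35, 28, 47, 51]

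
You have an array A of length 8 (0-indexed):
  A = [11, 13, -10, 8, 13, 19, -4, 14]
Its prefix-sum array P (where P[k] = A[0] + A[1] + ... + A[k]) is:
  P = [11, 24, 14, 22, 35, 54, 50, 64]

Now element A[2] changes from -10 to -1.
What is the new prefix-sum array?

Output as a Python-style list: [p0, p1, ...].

Change: A[2] -10 -> -1, delta = 9
P[k] for k < 2: unchanged (A[2] not included)
P[k] for k >= 2: shift by delta = 9
  P[0] = 11 + 0 = 11
  P[1] = 24 + 0 = 24
  P[2] = 14 + 9 = 23
  P[3] = 22 + 9 = 31
  P[4] = 35 + 9 = 44
  P[5] = 54 + 9 = 63
  P[6] = 50 + 9 = 59
  P[7] = 64 + 9 = 73

Answer: [11, 24, 23, 31, 44, 63, 59, 73]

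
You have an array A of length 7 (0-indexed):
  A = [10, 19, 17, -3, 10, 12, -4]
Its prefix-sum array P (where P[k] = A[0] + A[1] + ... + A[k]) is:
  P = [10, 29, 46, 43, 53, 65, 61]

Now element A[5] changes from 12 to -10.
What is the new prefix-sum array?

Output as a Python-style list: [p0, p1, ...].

Answer: [10, 29, 46, 43, 53, 43, 39]

Derivation:
Change: A[5] 12 -> -10, delta = -22
P[k] for k < 5: unchanged (A[5] not included)
P[k] for k >= 5: shift by delta = -22
  P[0] = 10 + 0 = 10
  P[1] = 29 + 0 = 29
  P[2] = 46 + 0 = 46
  P[3] = 43 + 0 = 43
  P[4] = 53 + 0 = 53
  P[5] = 65 + -22 = 43
  P[6] = 61 + -22 = 39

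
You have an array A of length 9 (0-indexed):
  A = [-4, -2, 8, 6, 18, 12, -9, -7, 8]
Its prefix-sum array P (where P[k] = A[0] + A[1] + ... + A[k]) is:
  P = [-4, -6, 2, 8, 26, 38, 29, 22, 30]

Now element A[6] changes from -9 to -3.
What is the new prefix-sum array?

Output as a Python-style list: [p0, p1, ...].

Change: A[6] -9 -> -3, delta = 6
P[k] for k < 6: unchanged (A[6] not included)
P[k] for k >= 6: shift by delta = 6
  P[0] = -4 + 0 = -4
  P[1] = -6 + 0 = -6
  P[2] = 2 + 0 = 2
  P[3] = 8 + 0 = 8
  P[4] = 26 + 0 = 26
  P[5] = 38 + 0 = 38
  P[6] = 29 + 6 = 35
  P[7] = 22 + 6 = 28
  P[8] = 30 + 6 = 36

Answer: [-4, -6, 2, 8, 26, 38, 35, 28, 36]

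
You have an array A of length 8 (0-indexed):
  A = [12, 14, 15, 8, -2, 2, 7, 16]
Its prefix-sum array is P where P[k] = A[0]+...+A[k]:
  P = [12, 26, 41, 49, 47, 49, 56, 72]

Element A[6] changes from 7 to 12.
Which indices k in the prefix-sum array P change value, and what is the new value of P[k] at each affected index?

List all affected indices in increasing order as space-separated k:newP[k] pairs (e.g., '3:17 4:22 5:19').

P[k] = A[0] + ... + A[k]
P[k] includes A[6] iff k >= 6
Affected indices: 6, 7, ..., 7; delta = 5
  P[6]: 56 + 5 = 61
  P[7]: 72 + 5 = 77

Answer: 6:61 7:77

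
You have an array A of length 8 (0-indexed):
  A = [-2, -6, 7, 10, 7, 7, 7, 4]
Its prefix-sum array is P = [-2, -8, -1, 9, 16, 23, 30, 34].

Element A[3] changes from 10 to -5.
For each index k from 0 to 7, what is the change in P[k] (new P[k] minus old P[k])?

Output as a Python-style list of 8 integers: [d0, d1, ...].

Element change: A[3] 10 -> -5, delta = -15
For k < 3: P[k] unchanged, delta_P[k] = 0
For k >= 3: P[k] shifts by exactly -15
Delta array: [0, 0, 0, -15, -15, -15, -15, -15]

Answer: [0, 0, 0, -15, -15, -15, -15, -15]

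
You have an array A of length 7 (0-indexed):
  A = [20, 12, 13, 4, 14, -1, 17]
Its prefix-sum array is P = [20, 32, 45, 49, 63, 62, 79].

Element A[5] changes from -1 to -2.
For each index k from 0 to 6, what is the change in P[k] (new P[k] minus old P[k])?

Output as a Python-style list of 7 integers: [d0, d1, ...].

Element change: A[5] -1 -> -2, delta = -1
For k < 5: P[k] unchanged, delta_P[k] = 0
For k >= 5: P[k] shifts by exactly -1
Delta array: [0, 0, 0, 0, 0, -1, -1]

Answer: [0, 0, 0, 0, 0, -1, -1]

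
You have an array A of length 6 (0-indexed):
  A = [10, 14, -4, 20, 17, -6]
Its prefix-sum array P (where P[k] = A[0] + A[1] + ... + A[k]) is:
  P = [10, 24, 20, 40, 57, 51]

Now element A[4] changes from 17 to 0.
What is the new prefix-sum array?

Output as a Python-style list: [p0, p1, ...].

Answer: [10, 24, 20, 40, 40, 34]

Derivation:
Change: A[4] 17 -> 0, delta = -17
P[k] for k < 4: unchanged (A[4] not included)
P[k] for k >= 4: shift by delta = -17
  P[0] = 10 + 0 = 10
  P[1] = 24 + 0 = 24
  P[2] = 20 + 0 = 20
  P[3] = 40 + 0 = 40
  P[4] = 57 + -17 = 40
  P[5] = 51 + -17 = 34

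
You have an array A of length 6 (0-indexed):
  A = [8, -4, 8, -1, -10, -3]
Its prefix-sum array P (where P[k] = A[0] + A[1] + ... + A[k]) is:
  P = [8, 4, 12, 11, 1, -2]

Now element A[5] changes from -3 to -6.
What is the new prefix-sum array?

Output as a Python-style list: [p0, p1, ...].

Answer: [8, 4, 12, 11, 1, -5]

Derivation:
Change: A[5] -3 -> -6, delta = -3
P[k] for k < 5: unchanged (A[5] not included)
P[k] for k >= 5: shift by delta = -3
  P[0] = 8 + 0 = 8
  P[1] = 4 + 0 = 4
  P[2] = 12 + 0 = 12
  P[3] = 11 + 0 = 11
  P[4] = 1 + 0 = 1
  P[5] = -2 + -3 = -5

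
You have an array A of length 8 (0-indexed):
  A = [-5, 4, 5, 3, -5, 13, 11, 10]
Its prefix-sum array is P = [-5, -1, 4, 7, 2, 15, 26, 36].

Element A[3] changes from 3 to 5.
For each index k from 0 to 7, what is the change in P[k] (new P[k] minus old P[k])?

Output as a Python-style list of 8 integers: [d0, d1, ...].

Answer: [0, 0, 0, 2, 2, 2, 2, 2]

Derivation:
Element change: A[3] 3 -> 5, delta = 2
For k < 3: P[k] unchanged, delta_P[k] = 0
For k >= 3: P[k] shifts by exactly 2
Delta array: [0, 0, 0, 2, 2, 2, 2, 2]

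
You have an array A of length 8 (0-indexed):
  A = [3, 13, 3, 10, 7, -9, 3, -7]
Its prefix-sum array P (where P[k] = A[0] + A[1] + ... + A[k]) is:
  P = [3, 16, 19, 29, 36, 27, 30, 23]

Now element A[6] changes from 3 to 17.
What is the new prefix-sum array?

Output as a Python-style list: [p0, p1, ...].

Change: A[6] 3 -> 17, delta = 14
P[k] for k < 6: unchanged (A[6] not included)
P[k] for k >= 6: shift by delta = 14
  P[0] = 3 + 0 = 3
  P[1] = 16 + 0 = 16
  P[2] = 19 + 0 = 19
  P[3] = 29 + 0 = 29
  P[4] = 36 + 0 = 36
  P[5] = 27 + 0 = 27
  P[6] = 30 + 14 = 44
  P[7] = 23 + 14 = 37

Answer: [3, 16, 19, 29, 36, 27, 44, 37]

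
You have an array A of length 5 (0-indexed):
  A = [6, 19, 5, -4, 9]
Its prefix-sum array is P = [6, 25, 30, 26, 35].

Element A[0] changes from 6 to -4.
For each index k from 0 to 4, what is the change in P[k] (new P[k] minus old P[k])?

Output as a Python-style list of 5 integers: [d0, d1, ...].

Answer: [-10, -10, -10, -10, -10]

Derivation:
Element change: A[0] 6 -> -4, delta = -10
For k < 0: P[k] unchanged, delta_P[k] = 0
For k >= 0: P[k] shifts by exactly -10
Delta array: [-10, -10, -10, -10, -10]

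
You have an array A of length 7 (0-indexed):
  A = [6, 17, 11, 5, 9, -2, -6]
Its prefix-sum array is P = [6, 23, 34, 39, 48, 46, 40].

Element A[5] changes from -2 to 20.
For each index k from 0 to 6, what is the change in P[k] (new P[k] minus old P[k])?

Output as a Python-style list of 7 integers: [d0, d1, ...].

Element change: A[5] -2 -> 20, delta = 22
For k < 5: P[k] unchanged, delta_P[k] = 0
For k >= 5: P[k] shifts by exactly 22
Delta array: [0, 0, 0, 0, 0, 22, 22]

Answer: [0, 0, 0, 0, 0, 22, 22]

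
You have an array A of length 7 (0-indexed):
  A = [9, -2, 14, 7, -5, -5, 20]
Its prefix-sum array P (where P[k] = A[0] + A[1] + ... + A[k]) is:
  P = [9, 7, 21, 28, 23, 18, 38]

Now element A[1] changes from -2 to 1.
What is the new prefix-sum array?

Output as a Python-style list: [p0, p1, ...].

Answer: [9, 10, 24, 31, 26, 21, 41]

Derivation:
Change: A[1] -2 -> 1, delta = 3
P[k] for k < 1: unchanged (A[1] not included)
P[k] for k >= 1: shift by delta = 3
  P[0] = 9 + 0 = 9
  P[1] = 7 + 3 = 10
  P[2] = 21 + 3 = 24
  P[3] = 28 + 3 = 31
  P[4] = 23 + 3 = 26
  P[5] = 18 + 3 = 21
  P[6] = 38 + 3 = 41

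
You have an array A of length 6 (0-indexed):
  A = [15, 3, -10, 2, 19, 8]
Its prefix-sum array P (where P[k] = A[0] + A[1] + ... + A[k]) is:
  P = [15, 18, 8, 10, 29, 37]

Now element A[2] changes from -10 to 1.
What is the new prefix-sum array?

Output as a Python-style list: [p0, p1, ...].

Answer: [15, 18, 19, 21, 40, 48]

Derivation:
Change: A[2] -10 -> 1, delta = 11
P[k] for k < 2: unchanged (A[2] not included)
P[k] for k >= 2: shift by delta = 11
  P[0] = 15 + 0 = 15
  P[1] = 18 + 0 = 18
  P[2] = 8 + 11 = 19
  P[3] = 10 + 11 = 21
  P[4] = 29 + 11 = 40
  P[5] = 37 + 11 = 48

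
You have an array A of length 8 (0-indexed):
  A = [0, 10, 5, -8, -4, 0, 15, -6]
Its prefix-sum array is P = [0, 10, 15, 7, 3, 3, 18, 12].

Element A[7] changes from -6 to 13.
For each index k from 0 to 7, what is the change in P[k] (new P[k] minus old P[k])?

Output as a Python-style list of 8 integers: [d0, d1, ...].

Element change: A[7] -6 -> 13, delta = 19
For k < 7: P[k] unchanged, delta_P[k] = 0
For k >= 7: P[k] shifts by exactly 19
Delta array: [0, 0, 0, 0, 0, 0, 0, 19]

Answer: [0, 0, 0, 0, 0, 0, 0, 19]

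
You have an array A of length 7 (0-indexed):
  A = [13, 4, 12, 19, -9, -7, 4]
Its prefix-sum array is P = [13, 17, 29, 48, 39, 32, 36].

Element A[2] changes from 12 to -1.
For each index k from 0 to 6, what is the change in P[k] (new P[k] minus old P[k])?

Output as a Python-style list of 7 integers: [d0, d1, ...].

Element change: A[2] 12 -> -1, delta = -13
For k < 2: P[k] unchanged, delta_P[k] = 0
For k >= 2: P[k] shifts by exactly -13
Delta array: [0, 0, -13, -13, -13, -13, -13]

Answer: [0, 0, -13, -13, -13, -13, -13]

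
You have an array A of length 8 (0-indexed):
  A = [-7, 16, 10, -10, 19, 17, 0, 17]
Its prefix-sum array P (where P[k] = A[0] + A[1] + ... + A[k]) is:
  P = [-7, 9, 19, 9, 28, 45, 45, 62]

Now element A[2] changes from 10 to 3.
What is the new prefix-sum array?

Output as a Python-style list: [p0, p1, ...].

Answer: [-7, 9, 12, 2, 21, 38, 38, 55]

Derivation:
Change: A[2] 10 -> 3, delta = -7
P[k] for k < 2: unchanged (A[2] not included)
P[k] for k >= 2: shift by delta = -7
  P[0] = -7 + 0 = -7
  P[1] = 9 + 0 = 9
  P[2] = 19 + -7 = 12
  P[3] = 9 + -7 = 2
  P[4] = 28 + -7 = 21
  P[5] = 45 + -7 = 38
  P[6] = 45 + -7 = 38
  P[7] = 62 + -7 = 55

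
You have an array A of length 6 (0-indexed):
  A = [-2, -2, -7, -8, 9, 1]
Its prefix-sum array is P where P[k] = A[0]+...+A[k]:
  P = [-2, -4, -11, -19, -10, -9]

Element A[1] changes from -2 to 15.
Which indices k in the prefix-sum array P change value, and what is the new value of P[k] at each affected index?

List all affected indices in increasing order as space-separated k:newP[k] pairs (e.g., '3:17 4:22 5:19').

P[k] = A[0] + ... + A[k]
P[k] includes A[1] iff k >= 1
Affected indices: 1, 2, ..., 5; delta = 17
  P[1]: -4 + 17 = 13
  P[2]: -11 + 17 = 6
  P[3]: -19 + 17 = -2
  P[4]: -10 + 17 = 7
  P[5]: -9 + 17 = 8

Answer: 1:13 2:6 3:-2 4:7 5:8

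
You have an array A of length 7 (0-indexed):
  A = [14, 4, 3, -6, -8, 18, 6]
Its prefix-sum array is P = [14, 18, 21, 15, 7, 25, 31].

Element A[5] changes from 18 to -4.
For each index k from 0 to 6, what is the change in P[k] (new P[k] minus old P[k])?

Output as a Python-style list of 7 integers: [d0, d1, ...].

Element change: A[5] 18 -> -4, delta = -22
For k < 5: P[k] unchanged, delta_P[k] = 0
For k >= 5: P[k] shifts by exactly -22
Delta array: [0, 0, 0, 0, 0, -22, -22]

Answer: [0, 0, 0, 0, 0, -22, -22]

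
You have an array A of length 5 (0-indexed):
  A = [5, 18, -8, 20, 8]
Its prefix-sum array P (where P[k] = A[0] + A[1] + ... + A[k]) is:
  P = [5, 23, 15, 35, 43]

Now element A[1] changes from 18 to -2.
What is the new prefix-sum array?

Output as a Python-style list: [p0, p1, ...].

Change: A[1] 18 -> -2, delta = -20
P[k] for k < 1: unchanged (A[1] not included)
P[k] for k >= 1: shift by delta = -20
  P[0] = 5 + 0 = 5
  P[1] = 23 + -20 = 3
  P[2] = 15 + -20 = -5
  P[3] = 35 + -20 = 15
  P[4] = 43 + -20 = 23

Answer: [5, 3, -5, 15, 23]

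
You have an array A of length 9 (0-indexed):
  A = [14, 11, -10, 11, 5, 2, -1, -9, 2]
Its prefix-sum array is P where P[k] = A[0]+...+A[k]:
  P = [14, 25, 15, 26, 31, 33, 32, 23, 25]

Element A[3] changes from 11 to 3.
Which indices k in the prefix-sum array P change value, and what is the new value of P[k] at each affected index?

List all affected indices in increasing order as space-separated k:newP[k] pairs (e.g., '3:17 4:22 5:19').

P[k] = A[0] + ... + A[k]
P[k] includes A[3] iff k >= 3
Affected indices: 3, 4, ..., 8; delta = -8
  P[3]: 26 + -8 = 18
  P[4]: 31 + -8 = 23
  P[5]: 33 + -8 = 25
  P[6]: 32 + -8 = 24
  P[7]: 23 + -8 = 15
  P[8]: 25 + -8 = 17

Answer: 3:18 4:23 5:25 6:24 7:15 8:17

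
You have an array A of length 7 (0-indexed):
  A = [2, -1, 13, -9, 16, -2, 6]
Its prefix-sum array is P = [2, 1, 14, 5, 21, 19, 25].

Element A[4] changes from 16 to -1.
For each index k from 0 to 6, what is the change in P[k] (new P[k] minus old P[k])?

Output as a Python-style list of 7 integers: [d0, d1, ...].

Element change: A[4] 16 -> -1, delta = -17
For k < 4: P[k] unchanged, delta_P[k] = 0
For k >= 4: P[k] shifts by exactly -17
Delta array: [0, 0, 0, 0, -17, -17, -17]

Answer: [0, 0, 0, 0, -17, -17, -17]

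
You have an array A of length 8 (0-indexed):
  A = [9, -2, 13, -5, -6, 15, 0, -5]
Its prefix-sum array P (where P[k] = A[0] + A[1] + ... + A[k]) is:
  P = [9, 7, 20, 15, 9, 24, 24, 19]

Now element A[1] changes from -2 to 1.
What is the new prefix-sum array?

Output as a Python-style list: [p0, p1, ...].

Change: A[1] -2 -> 1, delta = 3
P[k] for k < 1: unchanged (A[1] not included)
P[k] for k >= 1: shift by delta = 3
  P[0] = 9 + 0 = 9
  P[1] = 7 + 3 = 10
  P[2] = 20 + 3 = 23
  P[3] = 15 + 3 = 18
  P[4] = 9 + 3 = 12
  P[5] = 24 + 3 = 27
  P[6] = 24 + 3 = 27
  P[7] = 19 + 3 = 22

Answer: [9, 10, 23, 18, 12, 27, 27, 22]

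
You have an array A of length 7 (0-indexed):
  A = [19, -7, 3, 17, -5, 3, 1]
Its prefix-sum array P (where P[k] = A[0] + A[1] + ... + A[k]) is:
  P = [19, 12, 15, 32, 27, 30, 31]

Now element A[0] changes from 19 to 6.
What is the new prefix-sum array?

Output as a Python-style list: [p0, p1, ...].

Change: A[0] 19 -> 6, delta = -13
P[k] for k < 0: unchanged (A[0] not included)
P[k] for k >= 0: shift by delta = -13
  P[0] = 19 + -13 = 6
  P[1] = 12 + -13 = -1
  P[2] = 15 + -13 = 2
  P[3] = 32 + -13 = 19
  P[4] = 27 + -13 = 14
  P[5] = 30 + -13 = 17
  P[6] = 31 + -13 = 18

Answer: [6, -1, 2, 19, 14, 17, 18]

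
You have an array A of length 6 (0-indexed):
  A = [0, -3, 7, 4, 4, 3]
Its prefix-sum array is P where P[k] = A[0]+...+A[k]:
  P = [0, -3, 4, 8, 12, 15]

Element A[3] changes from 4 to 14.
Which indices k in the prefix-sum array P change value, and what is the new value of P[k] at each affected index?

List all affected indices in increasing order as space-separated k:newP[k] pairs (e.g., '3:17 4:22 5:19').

P[k] = A[0] + ... + A[k]
P[k] includes A[3] iff k >= 3
Affected indices: 3, 4, ..., 5; delta = 10
  P[3]: 8 + 10 = 18
  P[4]: 12 + 10 = 22
  P[5]: 15 + 10 = 25

Answer: 3:18 4:22 5:25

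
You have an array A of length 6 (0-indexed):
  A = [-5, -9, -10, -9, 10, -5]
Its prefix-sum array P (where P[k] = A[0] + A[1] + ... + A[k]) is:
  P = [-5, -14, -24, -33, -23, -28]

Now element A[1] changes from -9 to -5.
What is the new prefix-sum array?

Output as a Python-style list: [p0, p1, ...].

Answer: [-5, -10, -20, -29, -19, -24]

Derivation:
Change: A[1] -9 -> -5, delta = 4
P[k] for k < 1: unchanged (A[1] not included)
P[k] for k >= 1: shift by delta = 4
  P[0] = -5 + 0 = -5
  P[1] = -14 + 4 = -10
  P[2] = -24 + 4 = -20
  P[3] = -33 + 4 = -29
  P[4] = -23 + 4 = -19
  P[5] = -28 + 4 = -24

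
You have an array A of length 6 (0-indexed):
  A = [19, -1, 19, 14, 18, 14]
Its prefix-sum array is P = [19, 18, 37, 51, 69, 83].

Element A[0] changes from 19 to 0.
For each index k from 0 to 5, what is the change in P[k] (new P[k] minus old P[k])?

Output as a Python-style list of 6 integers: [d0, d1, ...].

Answer: [-19, -19, -19, -19, -19, -19]

Derivation:
Element change: A[0] 19 -> 0, delta = -19
For k < 0: P[k] unchanged, delta_P[k] = 0
For k >= 0: P[k] shifts by exactly -19
Delta array: [-19, -19, -19, -19, -19, -19]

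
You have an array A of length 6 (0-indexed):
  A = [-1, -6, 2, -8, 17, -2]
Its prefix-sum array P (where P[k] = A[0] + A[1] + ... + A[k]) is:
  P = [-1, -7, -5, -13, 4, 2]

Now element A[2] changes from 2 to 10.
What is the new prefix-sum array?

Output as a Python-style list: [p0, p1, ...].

Answer: [-1, -7, 3, -5, 12, 10]

Derivation:
Change: A[2] 2 -> 10, delta = 8
P[k] for k < 2: unchanged (A[2] not included)
P[k] for k >= 2: shift by delta = 8
  P[0] = -1 + 0 = -1
  P[1] = -7 + 0 = -7
  P[2] = -5 + 8 = 3
  P[3] = -13 + 8 = -5
  P[4] = 4 + 8 = 12
  P[5] = 2 + 8 = 10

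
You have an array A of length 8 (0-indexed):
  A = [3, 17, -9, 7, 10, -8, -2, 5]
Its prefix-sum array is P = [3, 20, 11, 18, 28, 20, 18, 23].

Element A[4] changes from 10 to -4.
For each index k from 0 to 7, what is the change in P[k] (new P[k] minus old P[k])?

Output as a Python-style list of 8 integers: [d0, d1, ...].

Answer: [0, 0, 0, 0, -14, -14, -14, -14]

Derivation:
Element change: A[4] 10 -> -4, delta = -14
For k < 4: P[k] unchanged, delta_P[k] = 0
For k >= 4: P[k] shifts by exactly -14
Delta array: [0, 0, 0, 0, -14, -14, -14, -14]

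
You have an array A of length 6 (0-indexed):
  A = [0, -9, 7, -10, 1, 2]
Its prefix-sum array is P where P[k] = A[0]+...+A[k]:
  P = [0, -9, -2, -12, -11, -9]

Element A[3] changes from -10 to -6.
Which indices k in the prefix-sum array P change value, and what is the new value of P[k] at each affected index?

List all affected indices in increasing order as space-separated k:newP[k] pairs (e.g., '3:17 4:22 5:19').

Answer: 3:-8 4:-7 5:-5

Derivation:
P[k] = A[0] + ... + A[k]
P[k] includes A[3] iff k >= 3
Affected indices: 3, 4, ..., 5; delta = 4
  P[3]: -12 + 4 = -8
  P[4]: -11 + 4 = -7
  P[5]: -9 + 4 = -5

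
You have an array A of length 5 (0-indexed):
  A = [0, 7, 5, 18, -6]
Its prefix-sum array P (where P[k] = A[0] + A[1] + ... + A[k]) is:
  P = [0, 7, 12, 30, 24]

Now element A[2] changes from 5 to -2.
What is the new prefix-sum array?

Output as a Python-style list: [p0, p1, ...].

Change: A[2] 5 -> -2, delta = -7
P[k] for k < 2: unchanged (A[2] not included)
P[k] for k >= 2: shift by delta = -7
  P[0] = 0 + 0 = 0
  P[1] = 7 + 0 = 7
  P[2] = 12 + -7 = 5
  P[3] = 30 + -7 = 23
  P[4] = 24 + -7 = 17

Answer: [0, 7, 5, 23, 17]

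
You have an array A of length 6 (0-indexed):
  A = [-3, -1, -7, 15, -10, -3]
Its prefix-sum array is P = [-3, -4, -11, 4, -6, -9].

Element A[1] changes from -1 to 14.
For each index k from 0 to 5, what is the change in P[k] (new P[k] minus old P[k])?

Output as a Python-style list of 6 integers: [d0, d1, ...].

Element change: A[1] -1 -> 14, delta = 15
For k < 1: P[k] unchanged, delta_P[k] = 0
For k >= 1: P[k] shifts by exactly 15
Delta array: [0, 15, 15, 15, 15, 15]

Answer: [0, 15, 15, 15, 15, 15]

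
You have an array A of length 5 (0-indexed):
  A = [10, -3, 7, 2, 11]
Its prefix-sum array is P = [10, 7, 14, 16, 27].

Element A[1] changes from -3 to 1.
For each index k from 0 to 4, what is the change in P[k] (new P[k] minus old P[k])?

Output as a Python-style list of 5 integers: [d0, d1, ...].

Answer: [0, 4, 4, 4, 4]

Derivation:
Element change: A[1] -3 -> 1, delta = 4
For k < 1: P[k] unchanged, delta_P[k] = 0
For k >= 1: P[k] shifts by exactly 4
Delta array: [0, 4, 4, 4, 4]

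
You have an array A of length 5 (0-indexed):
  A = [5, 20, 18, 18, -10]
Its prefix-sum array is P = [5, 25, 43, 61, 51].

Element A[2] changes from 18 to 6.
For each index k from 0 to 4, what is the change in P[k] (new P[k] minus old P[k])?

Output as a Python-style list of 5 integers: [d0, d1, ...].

Answer: [0, 0, -12, -12, -12]

Derivation:
Element change: A[2] 18 -> 6, delta = -12
For k < 2: P[k] unchanged, delta_P[k] = 0
For k >= 2: P[k] shifts by exactly -12
Delta array: [0, 0, -12, -12, -12]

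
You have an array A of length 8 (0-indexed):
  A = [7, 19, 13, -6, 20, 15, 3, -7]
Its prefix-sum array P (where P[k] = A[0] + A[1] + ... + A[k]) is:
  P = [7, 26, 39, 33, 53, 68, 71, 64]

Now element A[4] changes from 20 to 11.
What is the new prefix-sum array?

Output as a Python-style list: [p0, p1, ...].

Answer: [7, 26, 39, 33, 44, 59, 62, 55]

Derivation:
Change: A[4] 20 -> 11, delta = -9
P[k] for k < 4: unchanged (A[4] not included)
P[k] for k >= 4: shift by delta = -9
  P[0] = 7 + 0 = 7
  P[1] = 26 + 0 = 26
  P[2] = 39 + 0 = 39
  P[3] = 33 + 0 = 33
  P[4] = 53 + -9 = 44
  P[5] = 68 + -9 = 59
  P[6] = 71 + -9 = 62
  P[7] = 64 + -9 = 55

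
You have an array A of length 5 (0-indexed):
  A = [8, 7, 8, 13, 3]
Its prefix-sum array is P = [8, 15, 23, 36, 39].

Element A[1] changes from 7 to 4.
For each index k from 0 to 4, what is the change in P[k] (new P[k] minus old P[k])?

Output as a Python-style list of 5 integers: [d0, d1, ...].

Answer: [0, -3, -3, -3, -3]

Derivation:
Element change: A[1] 7 -> 4, delta = -3
For k < 1: P[k] unchanged, delta_P[k] = 0
For k >= 1: P[k] shifts by exactly -3
Delta array: [0, -3, -3, -3, -3]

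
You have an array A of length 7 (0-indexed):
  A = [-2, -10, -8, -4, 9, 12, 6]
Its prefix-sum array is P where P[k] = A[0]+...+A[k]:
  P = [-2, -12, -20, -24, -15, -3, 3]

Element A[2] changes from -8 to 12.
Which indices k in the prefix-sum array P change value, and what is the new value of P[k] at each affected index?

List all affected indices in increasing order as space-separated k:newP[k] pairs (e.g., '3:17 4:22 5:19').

P[k] = A[0] + ... + A[k]
P[k] includes A[2] iff k >= 2
Affected indices: 2, 3, ..., 6; delta = 20
  P[2]: -20 + 20 = 0
  P[3]: -24 + 20 = -4
  P[4]: -15 + 20 = 5
  P[5]: -3 + 20 = 17
  P[6]: 3 + 20 = 23

Answer: 2:0 3:-4 4:5 5:17 6:23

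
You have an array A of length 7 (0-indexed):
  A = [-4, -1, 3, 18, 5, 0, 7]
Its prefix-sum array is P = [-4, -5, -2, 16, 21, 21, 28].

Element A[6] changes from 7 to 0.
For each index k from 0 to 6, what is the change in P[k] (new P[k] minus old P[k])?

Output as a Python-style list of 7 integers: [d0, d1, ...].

Answer: [0, 0, 0, 0, 0, 0, -7]

Derivation:
Element change: A[6] 7 -> 0, delta = -7
For k < 6: P[k] unchanged, delta_P[k] = 0
For k >= 6: P[k] shifts by exactly -7
Delta array: [0, 0, 0, 0, 0, 0, -7]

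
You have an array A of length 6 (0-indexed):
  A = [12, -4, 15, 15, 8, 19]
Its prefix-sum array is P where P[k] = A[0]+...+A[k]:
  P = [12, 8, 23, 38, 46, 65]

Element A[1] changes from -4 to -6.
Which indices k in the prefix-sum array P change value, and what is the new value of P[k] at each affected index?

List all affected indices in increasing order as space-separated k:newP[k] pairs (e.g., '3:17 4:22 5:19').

P[k] = A[0] + ... + A[k]
P[k] includes A[1] iff k >= 1
Affected indices: 1, 2, ..., 5; delta = -2
  P[1]: 8 + -2 = 6
  P[2]: 23 + -2 = 21
  P[3]: 38 + -2 = 36
  P[4]: 46 + -2 = 44
  P[5]: 65 + -2 = 63

Answer: 1:6 2:21 3:36 4:44 5:63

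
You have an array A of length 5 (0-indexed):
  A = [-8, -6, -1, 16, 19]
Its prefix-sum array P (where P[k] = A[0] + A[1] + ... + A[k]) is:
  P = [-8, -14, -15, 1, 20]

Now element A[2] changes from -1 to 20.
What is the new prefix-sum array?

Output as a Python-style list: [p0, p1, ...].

Change: A[2] -1 -> 20, delta = 21
P[k] for k < 2: unchanged (A[2] not included)
P[k] for k >= 2: shift by delta = 21
  P[0] = -8 + 0 = -8
  P[1] = -14 + 0 = -14
  P[2] = -15 + 21 = 6
  P[3] = 1 + 21 = 22
  P[4] = 20 + 21 = 41

Answer: [-8, -14, 6, 22, 41]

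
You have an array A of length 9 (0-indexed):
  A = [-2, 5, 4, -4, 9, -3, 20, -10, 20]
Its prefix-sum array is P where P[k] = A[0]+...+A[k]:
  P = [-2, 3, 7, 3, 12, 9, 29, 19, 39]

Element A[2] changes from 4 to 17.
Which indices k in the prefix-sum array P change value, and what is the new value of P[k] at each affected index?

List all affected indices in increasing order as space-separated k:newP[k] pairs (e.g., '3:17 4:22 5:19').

Answer: 2:20 3:16 4:25 5:22 6:42 7:32 8:52

Derivation:
P[k] = A[0] + ... + A[k]
P[k] includes A[2] iff k >= 2
Affected indices: 2, 3, ..., 8; delta = 13
  P[2]: 7 + 13 = 20
  P[3]: 3 + 13 = 16
  P[4]: 12 + 13 = 25
  P[5]: 9 + 13 = 22
  P[6]: 29 + 13 = 42
  P[7]: 19 + 13 = 32
  P[8]: 39 + 13 = 52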